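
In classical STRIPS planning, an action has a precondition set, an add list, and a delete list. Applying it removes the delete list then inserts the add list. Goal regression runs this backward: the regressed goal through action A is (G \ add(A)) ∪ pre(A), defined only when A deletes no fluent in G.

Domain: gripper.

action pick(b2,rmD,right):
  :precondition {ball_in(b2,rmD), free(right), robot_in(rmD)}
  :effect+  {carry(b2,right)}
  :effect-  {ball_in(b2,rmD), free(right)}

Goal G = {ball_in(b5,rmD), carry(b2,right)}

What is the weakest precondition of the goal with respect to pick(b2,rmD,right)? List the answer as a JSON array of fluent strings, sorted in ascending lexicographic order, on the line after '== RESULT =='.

Regress:
  G ∩ del = {}  (empty — regression defined)
  G \ add = {ball_in(b5,rmD), carry(b2,right)} \ {carry(b2,right)} = {ball_in(b5,rmD)}
  ∪ pre   = {ball_in(b5,rmD)} ∪ {ball_in(b2,rmD), free(right), robot_in(rmD)}
          = {ball_in(b2,rmD), ball_in(b5,rmD), free(right), robot_in(rmD)}

== RESULT ==
["ball_in(b2,rmD)", "ball_in(b5,rmD)", "free(right)", "robot_in(rmD)"]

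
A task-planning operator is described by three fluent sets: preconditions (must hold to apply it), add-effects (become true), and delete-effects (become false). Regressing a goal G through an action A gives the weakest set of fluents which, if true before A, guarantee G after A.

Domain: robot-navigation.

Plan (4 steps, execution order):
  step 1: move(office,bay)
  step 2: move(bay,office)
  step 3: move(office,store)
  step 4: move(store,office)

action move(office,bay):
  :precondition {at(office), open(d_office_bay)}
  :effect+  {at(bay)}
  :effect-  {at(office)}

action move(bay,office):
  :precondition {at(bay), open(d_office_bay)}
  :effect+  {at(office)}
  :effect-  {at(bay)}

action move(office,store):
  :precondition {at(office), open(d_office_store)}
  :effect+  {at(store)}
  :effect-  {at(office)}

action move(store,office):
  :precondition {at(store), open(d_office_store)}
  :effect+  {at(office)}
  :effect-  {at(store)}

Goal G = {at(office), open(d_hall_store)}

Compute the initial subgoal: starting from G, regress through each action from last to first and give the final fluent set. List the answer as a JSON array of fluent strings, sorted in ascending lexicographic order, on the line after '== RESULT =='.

Work backward from the goal:
  through step 4 (move(store,office)): drop {at(office)}, keep {open(d_hall_store)}, require {at(store), open(d_office_store)}
    → {at(store), open(d_hall_store), open(d_office_store)}
  through step 3 (move(office,store)): drop {at(store)}, keep {open(d_hall_store), open(d_office_store)}, require {at(office), open(d_office_store)}
    → {at(office), open(d_hall_store), open(d_office_store)}
  through step 2 (move(bay,office)): drop {at(office)}, keep {open(d_hall_store), open(d_office_store)}, require {at(bay), open(d_office_bay)}
    → {at(bay), open(d_hall_store), open(d_office_bay), open(d_office_store)}
  through step 1 (move(office,bay)): drop {at(bay)}, keep {open(d_hall_store), open(d_office_bay), open(d_office_store)}, require {at(office), open(d_office_bay)}
    → {at(office), open(d_hall_store), open(d_office_bay), open(d_office_store)}

== RESULT ==
["at(office)", "open(d_hall_store)", "open(d_office_bay)", "open(d_office_store)"]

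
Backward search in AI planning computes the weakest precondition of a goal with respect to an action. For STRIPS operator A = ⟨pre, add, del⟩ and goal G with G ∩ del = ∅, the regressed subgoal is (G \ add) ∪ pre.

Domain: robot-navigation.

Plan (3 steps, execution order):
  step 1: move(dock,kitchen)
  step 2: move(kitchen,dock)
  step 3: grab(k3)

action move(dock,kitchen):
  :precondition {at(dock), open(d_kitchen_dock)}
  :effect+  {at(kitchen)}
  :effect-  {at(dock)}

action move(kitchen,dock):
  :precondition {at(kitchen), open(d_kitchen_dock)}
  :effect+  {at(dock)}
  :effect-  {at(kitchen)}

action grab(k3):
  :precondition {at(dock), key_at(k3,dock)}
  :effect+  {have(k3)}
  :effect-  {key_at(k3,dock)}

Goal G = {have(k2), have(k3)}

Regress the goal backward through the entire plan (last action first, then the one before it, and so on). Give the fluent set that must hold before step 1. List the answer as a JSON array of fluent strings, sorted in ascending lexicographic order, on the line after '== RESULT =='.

Work backward from the goal:
  through step 3 (grab(k3)): drop {have(k3)}, keep {have(k2)}, require {at(dock), key_at(k3,dock)}
    → {at(dock), have(k2), key_at(k3,dock)}
  through step 2 (move(kitchen,dock)): drop {at(dock)}, keep {have(k2), key_at(k3,dock)}, require {at(kitchen), open(d_kitchen_dock)}
    → {at(kitchen), have(k2), key_at(k3,dock), open(d_kitchen_dock)}
  through step 1 (move(dock,kitchen)): drop {at(kitchen)}, keep {have(k2), key_at(k3,dock), open(d_kitchen_dock)}, require {at(dock), open(d_kitchen_dock)}
    → {at(dock), have(k2), key_at(k3,dock), open(d_kitchen_dock)}

== RESULT ==
["at(dock)", "have(k2)", "key_at(k3,dock)", "open(d_kitchen_dock)"]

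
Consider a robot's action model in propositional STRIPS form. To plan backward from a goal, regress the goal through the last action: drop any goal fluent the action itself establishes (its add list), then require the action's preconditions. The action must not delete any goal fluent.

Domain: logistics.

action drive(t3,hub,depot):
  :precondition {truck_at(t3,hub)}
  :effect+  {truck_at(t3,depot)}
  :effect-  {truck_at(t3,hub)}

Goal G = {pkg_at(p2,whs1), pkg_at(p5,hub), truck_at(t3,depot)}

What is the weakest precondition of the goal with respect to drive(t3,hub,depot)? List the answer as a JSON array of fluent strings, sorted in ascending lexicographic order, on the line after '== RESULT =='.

Compute (G \ add) ∪ pre:
  G ∩ del = {}  (empty — regression defined)
  G \ add = {pkg_at(p2,whs1), pkg_at(p5,hub), truck_at(t3,depot)} \ {truck_at(t3,depot)} = {pkg_at(p2,whs1), pkg_at(p5,hub)}
  ∪ pre   = {pkg_at(p2,whs1), pkg_at(p5,hub)} ∪ {truck_at(t3,hub)}
          = {pkg_at(p2,whs1), pkg_at(p5,hub), truck_at(t3,hub)}

== RESULT ==
["pkg_at(p2,whs1)", "pkg_at(p5,hub)", "truck_at(t3,hub)"]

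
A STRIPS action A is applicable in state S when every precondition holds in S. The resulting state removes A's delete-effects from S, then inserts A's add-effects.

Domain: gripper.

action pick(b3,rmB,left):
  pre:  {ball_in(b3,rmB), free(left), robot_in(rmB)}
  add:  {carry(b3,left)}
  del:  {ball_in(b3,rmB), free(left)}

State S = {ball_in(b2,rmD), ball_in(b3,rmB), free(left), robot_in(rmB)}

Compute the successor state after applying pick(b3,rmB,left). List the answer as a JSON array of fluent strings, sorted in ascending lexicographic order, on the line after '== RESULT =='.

Progress:
  pre ⊆ S: {ball_in(b3,rmB), free(left), robot_in(rmB)} ⊆ S  — applicable
  S \ del = {ball_in(b2,rmD), robot_in(rmB)}
  ∪ add   = {ball_in(b2,rmD), carry(b3,left), robot_in(rmB)}

== RESULT ==
["ball_in(b2,rmD)", "carry(b3,left)", "robot_in(rmB)"]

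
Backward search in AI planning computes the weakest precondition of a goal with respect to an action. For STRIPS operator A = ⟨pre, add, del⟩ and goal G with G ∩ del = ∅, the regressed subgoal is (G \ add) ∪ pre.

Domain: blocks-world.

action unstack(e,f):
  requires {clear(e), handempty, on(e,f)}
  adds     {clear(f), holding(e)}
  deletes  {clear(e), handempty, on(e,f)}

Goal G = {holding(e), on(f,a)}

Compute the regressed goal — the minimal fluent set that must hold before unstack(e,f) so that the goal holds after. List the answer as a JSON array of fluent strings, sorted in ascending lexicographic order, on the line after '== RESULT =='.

Regress:
  G ∩ del = {}  (empty — regression defined)
  G \ add = {holding(e), on(f,a)} \ {clear(f), holding(e)} = {on(f,a)}
  ∪ pre   = {on(f,a)} ∪ {clear(e), handempty, on(e,f)}
          = {clear(e), handempty, on(e,f), on(f,a)}

== RESULT ==
["clear(e)", "handempty", "on(e,f)", "on(f,a)"]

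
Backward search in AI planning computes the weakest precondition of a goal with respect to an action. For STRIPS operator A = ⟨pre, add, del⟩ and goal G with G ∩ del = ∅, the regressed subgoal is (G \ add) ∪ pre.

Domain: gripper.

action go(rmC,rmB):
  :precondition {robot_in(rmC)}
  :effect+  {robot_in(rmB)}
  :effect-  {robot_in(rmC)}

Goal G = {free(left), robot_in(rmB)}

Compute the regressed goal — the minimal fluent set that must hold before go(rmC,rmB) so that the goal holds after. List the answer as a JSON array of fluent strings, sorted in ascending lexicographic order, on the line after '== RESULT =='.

Compute (G \ add) ∪ pre:
  G ∩ del = {}  (empty — regression defined)
  G \ add = {free(left), robot_in(rmB)} \ {robot_in(rmB)} = {free(left)}
  ∪ pre   = {free(left)} ∪ {robot_in(rmC)}
          = {free(left), robot_in(rmC)}

== RESULT ==
["free(left)", "robot_in(rmC)"]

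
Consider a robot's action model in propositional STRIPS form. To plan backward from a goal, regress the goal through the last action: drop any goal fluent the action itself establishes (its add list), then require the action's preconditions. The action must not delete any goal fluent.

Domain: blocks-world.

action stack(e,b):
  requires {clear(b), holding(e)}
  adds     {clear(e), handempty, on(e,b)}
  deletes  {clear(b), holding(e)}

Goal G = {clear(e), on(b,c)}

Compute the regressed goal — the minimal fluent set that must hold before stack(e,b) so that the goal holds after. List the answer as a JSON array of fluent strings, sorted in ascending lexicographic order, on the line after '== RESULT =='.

Compute (G \ add) ∪ pre:
  G ∩ del = {}  (empty — regression defined)
  G \ add = {clear(e), on(b,c)} \ {clear(e), handempty, on(e,b)} = {on(b,c)}
  ∪ pre   = {on(b,c)} ∪ {clear(b), holding(e)}
          = {clear(b), holding(e), on(b,c)}

== RESULT ==
["clear(b)", "holding(e)", "on(b,c)"]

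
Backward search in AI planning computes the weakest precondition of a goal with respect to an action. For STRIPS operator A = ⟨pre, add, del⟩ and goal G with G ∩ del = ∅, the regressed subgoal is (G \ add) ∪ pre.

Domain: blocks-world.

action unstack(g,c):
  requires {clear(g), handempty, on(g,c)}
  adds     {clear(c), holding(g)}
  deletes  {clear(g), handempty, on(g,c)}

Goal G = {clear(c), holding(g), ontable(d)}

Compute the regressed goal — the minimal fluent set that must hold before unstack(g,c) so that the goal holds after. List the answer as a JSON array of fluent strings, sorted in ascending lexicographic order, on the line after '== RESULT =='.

Regress:
  G ∩ del = {}  (empty — regression defined)
  G \ add = {clear(c), holding(g), ontable(d)} \ {clear(c), holding(g)} = {ontable(d)}
  ∪ pre   = {ontable(d)} ∪ {clear(g), handempty, on(g,c)}
          = {clear(g), handempty, on(g,c), ontable(d)}

== RESULT ==
["clear(g)", "handempty", "on(g,c)", "ontable(d)"]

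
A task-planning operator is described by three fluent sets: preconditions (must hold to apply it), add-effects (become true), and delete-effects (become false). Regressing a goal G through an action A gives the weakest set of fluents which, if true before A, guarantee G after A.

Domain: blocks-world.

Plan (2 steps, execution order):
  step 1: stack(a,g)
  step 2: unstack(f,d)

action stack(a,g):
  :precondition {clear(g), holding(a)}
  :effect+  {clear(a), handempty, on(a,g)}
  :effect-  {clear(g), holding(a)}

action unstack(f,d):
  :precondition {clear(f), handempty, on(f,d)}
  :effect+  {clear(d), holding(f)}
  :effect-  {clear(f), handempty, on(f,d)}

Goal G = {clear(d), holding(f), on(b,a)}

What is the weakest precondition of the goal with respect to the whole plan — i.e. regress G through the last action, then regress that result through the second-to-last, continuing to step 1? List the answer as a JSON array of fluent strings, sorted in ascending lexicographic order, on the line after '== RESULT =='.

Regress step by step:
  through step 2 (unstack(f,d)): drop {clear(d), holding(f)}, keep {on(b,a)}, require {clear(f), handempty, on(f,d)}
    → {clear(f), handempty, on(b,a), on(f,d)}
  through step 1 (stack(a,g)): drop {handempty}, keep {clear(f), on(b,a), on(f,d)}, require {clear(g), holding(a)}
    → {clear(f), clear(g), holding(a), on(b,a), on(f,d)}

== RESULT ==
["clear(f)", "clear(g)", "holding(a)", "on(b,a)", "on(f,d)"]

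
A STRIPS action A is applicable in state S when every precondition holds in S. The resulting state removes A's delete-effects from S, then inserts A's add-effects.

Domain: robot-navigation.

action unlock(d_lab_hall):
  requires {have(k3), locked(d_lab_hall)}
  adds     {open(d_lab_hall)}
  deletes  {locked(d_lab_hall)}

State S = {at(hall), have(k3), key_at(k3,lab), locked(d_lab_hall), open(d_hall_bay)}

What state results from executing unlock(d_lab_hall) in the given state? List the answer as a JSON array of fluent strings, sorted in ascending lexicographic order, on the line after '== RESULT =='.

Progress:
  pre ⊆ S: {have(k3), locked(d_lab_hall)} ⊆ S  — applicable
  S \ del = {at(hall), have(k3), key_at(k3,lab), open(d_hall_bay)}
  ∪ add   = {at(hall), have(k3), key_at(k3,lab), open(d_hall_bay), open(d_lab_hall)}

== RESULT ==
["at(hall)", "have(k3)", "key_at(k3,lab)", "open(d_hall_bay)", "open(d_lab_hall)"]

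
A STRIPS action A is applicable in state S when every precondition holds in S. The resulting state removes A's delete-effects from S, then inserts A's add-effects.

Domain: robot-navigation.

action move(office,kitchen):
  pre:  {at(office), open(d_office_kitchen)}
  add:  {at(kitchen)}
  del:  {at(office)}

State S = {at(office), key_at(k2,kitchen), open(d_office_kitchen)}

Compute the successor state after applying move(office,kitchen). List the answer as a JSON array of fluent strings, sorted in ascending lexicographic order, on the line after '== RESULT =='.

Progress:
  pre ⊆ S: {at(office), open(d_office_kitchen)} ⊆ S  — applicable
  S \ del = {key_at(k2,kitchen), open(d_office_kitchen)}
  ∪ add   = {at(kitchen), key_at(k2,kitchen), open(d_office_kitchen)}

== RESULT ==
["at(kitchen)", "key_at(k2,kitchen)", "open(d_office_kitchen)"]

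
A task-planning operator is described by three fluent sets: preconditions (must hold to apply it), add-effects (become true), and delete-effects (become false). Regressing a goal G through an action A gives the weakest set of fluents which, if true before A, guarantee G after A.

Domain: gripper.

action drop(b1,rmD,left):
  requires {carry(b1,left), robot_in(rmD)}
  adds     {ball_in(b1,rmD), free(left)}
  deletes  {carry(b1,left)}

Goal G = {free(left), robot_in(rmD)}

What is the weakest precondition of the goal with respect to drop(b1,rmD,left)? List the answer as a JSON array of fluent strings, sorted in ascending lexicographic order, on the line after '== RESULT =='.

Regress:
  G ∩ del = {}  (empty — regression defined)
  G \ add = {free(left), robot_in(rmD)} \ {ball_in(b1,rmD), free(left)} = {robot_in(rmD)}
  ∪ pre   = {robot_in(rmD)} ∪ {carry(b1,left), robot_in(rmD)}
          = {carry(b1,left), robot_in(rmD)}

== RESULT ==
["carry(b1,left)", "robot_in(rmD)"]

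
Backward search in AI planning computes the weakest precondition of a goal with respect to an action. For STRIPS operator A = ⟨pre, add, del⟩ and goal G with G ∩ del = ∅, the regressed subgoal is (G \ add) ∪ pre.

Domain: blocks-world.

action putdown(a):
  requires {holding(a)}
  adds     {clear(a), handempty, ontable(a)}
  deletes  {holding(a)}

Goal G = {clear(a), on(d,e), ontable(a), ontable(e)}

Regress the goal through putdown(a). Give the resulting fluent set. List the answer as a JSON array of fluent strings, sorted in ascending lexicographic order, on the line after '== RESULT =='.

Regress:
  G ∩ del = {}  (empty — regression defined)
  G \ add = {clear(a), on(d,e), ontable(a), ontable(e)} \ {clear(a), handempty, ontable(a)} = {on(d,e), ontable(e)}
  ∪ pre   = {on(d,e), ontable(e)} ∪ {holding(a)}
          = {holding(a), on(d,e), ontable(e)}

== RESULT ==
["holding(a)", "on(d,e)", "ontable(e)"]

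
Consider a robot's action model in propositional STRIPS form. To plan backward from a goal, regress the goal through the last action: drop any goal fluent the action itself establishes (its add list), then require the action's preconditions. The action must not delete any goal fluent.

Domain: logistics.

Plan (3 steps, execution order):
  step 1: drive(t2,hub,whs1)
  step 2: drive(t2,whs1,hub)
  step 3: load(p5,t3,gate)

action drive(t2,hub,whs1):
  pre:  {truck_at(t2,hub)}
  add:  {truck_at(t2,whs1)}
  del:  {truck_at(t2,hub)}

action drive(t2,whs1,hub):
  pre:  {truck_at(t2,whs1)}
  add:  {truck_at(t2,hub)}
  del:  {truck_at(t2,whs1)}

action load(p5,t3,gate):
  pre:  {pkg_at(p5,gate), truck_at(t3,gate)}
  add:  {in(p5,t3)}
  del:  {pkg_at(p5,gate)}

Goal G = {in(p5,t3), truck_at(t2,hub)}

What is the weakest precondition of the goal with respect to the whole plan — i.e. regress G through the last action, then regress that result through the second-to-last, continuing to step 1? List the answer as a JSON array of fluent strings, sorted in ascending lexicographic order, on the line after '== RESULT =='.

Work backward from the goal:
  through step 3 (load(p5,t3,gate)): drop {in(p5,t3)}, keep {truck_at(t2,hub)}, require {pkg_at(p5,gate), truck_at(t3,gate)}
    → {pkg_at(p5,gate), truck_at(t2,hub), truck_at(t3,gate)}
  through step 2 (drive(t2,whs1,hub)): drop {truck_at(t2,hub)}, keep {pkg_at(p5,gate), truck_at(t3,gate)}, require {truck_at(t2,whs1)}
    → {pkg_at(p5,gate), truck_at(t2,whs1), truck_at(t3,gate)}
  through step 1 (drive(t2,hub,whs1)): drop {truck_at(t2,whs1)}, keep {pkg_at(p5,gate), truck_at(t3,gate)}, require {truck_at(t2,hub)}
    → {pkg_at(p5,gate), truck_at(t2,hub), truck_at(t3,gate)}

== RESULT ==
["pkg_at(p5,gate)", "truck_at(t2,hub)", "truck_at(t3,gate)"]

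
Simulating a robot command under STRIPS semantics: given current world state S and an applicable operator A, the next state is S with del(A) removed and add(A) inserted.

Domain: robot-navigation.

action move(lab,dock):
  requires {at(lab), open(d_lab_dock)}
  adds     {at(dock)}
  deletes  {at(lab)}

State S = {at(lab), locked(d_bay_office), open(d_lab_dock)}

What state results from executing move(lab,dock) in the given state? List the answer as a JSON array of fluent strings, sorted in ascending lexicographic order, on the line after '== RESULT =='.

Progress:
  pre ⊆ S: {at(lab), open(d_lab_dock)} ⊆ S  — applicable
  S \ del = {locked(d_bay_office), open(d_lab_dock)}
  ∪ add   = {at(dock), locked(d_bay_office), open(d_lab_dock)}

== RESULT ==
["at(dock)", "locked(d_bay_office)", "open(d_lab_dock)"]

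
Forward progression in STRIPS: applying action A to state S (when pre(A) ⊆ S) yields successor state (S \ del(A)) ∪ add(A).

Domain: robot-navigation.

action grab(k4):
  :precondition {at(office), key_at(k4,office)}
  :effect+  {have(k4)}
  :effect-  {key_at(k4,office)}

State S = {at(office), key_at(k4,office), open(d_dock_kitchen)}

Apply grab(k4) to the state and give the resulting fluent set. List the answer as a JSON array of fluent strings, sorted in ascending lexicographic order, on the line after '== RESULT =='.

Compute (S \ del) ∪ add:
  pre ⊆ S: {at(office), key_at(k4,office)} ⊆ S  — applicable
  S \ del = {at(office), open(d_dock_kitchen)}
  ∪ add   = {at(office), have(k4), open(d_dock_kitchen)}

== RESULT ==
["at(office)", "have(k4)", "open(d_dock_kitchen)"]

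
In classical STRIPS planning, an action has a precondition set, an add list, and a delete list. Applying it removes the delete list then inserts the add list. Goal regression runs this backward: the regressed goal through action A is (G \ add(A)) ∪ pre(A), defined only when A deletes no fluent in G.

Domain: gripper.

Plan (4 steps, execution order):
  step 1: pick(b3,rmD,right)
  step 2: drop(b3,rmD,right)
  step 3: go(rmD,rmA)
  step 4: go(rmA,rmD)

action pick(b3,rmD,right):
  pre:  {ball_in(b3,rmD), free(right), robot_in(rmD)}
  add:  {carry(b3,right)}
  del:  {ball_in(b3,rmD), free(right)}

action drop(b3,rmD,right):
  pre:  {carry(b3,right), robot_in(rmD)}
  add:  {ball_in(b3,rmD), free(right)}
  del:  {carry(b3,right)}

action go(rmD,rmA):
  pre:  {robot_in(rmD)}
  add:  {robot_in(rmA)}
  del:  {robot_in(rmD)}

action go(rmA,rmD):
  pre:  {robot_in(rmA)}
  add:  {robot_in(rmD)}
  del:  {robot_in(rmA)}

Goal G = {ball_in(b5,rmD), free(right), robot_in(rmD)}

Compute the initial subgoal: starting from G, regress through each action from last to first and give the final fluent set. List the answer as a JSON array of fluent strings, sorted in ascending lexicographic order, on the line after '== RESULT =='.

Work backward from the goal:
  through step 4 (go(rmA,rmD)): drop {robot_in(rmD)}, keep {ball_in(b5,rmD), free(right)}, require {robot_in(rmA)}
    → {ball_in(b5,rmD), free(right), robot_in(rmA)}
  through step 3 (go(rmD,rmA)): drop {robot_in(rmA)}, keep {ball_in(b5,rmD), free(right)}, require {robot_in(rmD)}
    → {ball_in(b5,rmD), free(right), robot_in(rmD)}
  through step 2 (drop(b3,rmD,right)): drop {free(right)}, keep {ball_in(b5,rmD), robot_in(rmD)}, require {carry(b3,right), robot_in(rmD)}
    → {ball_in(b5,rmD), carry(b3,right), robot_in(rmD)}
  through step 1 (pick(b3,rmD,right)): drop {carry(b3,right)}, keep {ball_in(b5,rmD), robot_in(rmD)}, require {ball_in(b3,rmD), free(right), robot_in(rmD)}
    → {ball_in(b3,rmD), ball_in(b5,rmD), free(right), robot_in(rmD)}

== RESULT ==
["ball_in(b3,rmD)", "ball_in(b5,rmD)", "free(right)", "robot_in(rmD)"]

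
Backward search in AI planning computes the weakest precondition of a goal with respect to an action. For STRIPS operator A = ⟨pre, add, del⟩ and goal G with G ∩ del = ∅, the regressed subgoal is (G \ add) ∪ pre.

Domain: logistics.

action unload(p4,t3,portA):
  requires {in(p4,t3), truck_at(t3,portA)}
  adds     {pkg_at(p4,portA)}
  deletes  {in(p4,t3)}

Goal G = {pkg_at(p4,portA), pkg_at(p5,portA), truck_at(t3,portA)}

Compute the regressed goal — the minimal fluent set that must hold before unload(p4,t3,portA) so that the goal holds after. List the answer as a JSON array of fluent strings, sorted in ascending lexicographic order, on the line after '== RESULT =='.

Regress:
  G ∩ del = {}  (empty — regression defined)
  G \ add = {pkg_at(p4,portA), pkg_at(p5,portA), truck_at(t3,portA)} \ {pkg_at(p4,portA)} = {pkg_at(p5,portA), truck_at(t3,portA)}
  ∪ pre   = {pkg_at(p5,portA), truck_at(t3,portA)} ∪ {in(p4,t3), truck_at(t3,portA)}
          = {in(p4,t3), pkg_at(p5,portA), truck_at(t3,portA)}

== RESULT ==
["in(p4,t3)", "pkg_at(p5,portA)", "truck_at(t3,portA)"]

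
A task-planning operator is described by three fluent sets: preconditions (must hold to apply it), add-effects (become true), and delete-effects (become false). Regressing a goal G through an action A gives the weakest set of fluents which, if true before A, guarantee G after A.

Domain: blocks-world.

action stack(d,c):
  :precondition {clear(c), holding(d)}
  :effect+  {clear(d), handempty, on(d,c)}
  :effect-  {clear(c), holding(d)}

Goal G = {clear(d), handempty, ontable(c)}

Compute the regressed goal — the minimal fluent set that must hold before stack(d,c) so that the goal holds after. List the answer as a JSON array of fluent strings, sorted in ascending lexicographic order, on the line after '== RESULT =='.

Regress:
  G ∩ del = {}  (empty — regression defined)
  G \ add = {clear(d), handempty, ontable(c)} \ {clear(d), handempty, on(d,c)} = {ontable(c)}
  ∪ pre   = {ontable(c)} ∪ {clear(c), holding(d)}
          = {clear(c), holding(d), ontable(c)}

== RESULT ==
["clear(c)", "holding(d)", "ontable(c)"]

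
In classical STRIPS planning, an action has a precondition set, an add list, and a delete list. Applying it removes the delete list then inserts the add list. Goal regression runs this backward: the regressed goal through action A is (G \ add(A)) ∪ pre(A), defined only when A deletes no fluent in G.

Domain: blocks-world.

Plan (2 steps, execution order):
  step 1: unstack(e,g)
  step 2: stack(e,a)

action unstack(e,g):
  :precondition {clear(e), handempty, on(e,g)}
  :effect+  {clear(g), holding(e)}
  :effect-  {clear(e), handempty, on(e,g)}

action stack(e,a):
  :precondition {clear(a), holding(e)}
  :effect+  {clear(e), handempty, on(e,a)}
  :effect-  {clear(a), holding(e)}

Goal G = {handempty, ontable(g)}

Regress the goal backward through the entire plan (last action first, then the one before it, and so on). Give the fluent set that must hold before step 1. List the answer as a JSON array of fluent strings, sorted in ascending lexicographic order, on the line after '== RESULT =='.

Work backward from the goal:
  through step 2 (stack(e,a)): drop {handempty}, keep {ontable(g)}, require {clear(a), holding(e)}
    → {clear(a), holding(e), ontable(g)}
  through step 1 (unstack(e,g)): drop {holding(e)}, keep {clear(a), ontable(g)}, require {clear(e), handempty, on(e,g)}
    → {clear(a), clear(e), handempty, on(e,g), ontable(g)}

== RESULT ==
["clear(a)", "clear(e)", "handempty", "on(e,g)", "ontable(g)"]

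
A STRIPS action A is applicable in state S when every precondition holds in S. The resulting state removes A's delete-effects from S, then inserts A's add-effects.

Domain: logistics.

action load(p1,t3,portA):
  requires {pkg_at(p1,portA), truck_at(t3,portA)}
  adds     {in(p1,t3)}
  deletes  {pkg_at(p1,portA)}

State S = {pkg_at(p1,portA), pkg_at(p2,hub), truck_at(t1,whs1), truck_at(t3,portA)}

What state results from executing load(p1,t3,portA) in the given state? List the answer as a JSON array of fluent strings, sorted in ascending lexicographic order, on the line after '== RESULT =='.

Progress:
  pre ⊆ S: {pkg_at(p1,portA), truck_at(t3,portA)} ⊆ S  — applicable
  S \ del = {pkg_at(p2,hub), truck_at(t1,whs1), truck_at(t3,portA)}
  ∪ add   = {in(p1,t3), pkg_at(p2,hub), truck_at(t1,whs1), truck_at(t3,portA)}

== RESULT ==
["in(p1,t3)", "pkg_at(p2,hub)", "truck_at(t1,whs1)", "truck_at(t3,portA)"]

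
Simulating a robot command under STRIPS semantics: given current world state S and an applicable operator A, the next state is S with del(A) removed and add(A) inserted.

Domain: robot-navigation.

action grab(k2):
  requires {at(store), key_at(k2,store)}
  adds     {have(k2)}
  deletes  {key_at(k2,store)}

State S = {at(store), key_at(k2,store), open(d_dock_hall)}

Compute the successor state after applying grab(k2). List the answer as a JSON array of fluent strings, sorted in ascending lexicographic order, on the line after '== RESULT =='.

Progress:
  pre ⊆ S: {at(store), key_at(k2,store)} ⊆ S  — applicable
  S \ del = {at(store), open(d_dock_hall)}
  ∪ add   = {at(store), have(k2), open(d_dock_hall)}

== RESULT ==
["at(store)", "have(k2)", "open(d_dock_hall)"]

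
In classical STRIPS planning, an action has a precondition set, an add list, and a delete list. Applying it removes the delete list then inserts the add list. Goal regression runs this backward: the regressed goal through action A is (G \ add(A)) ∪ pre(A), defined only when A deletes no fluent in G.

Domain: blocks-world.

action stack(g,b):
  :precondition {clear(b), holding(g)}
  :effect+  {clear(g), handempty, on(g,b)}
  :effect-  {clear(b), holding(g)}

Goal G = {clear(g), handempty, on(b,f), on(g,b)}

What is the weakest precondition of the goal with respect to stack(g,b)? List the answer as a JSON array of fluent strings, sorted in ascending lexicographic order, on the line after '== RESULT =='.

Regress:
  G ∩ del = {}  (empty — regression defined)
  G \ add = {clear(g), handempty, on(b,f), on(g,b)} \ {clear(g), handempty, on(g,b)} = {on(b,f)}
  ∪ pre   = {on(b,f)} ∪ {clear(b), holding(g)}
          = {clear(b), holding(g), on(b,f)}

== RESULT ==
["clear(b)", "holding(g)", "on(b,f)"]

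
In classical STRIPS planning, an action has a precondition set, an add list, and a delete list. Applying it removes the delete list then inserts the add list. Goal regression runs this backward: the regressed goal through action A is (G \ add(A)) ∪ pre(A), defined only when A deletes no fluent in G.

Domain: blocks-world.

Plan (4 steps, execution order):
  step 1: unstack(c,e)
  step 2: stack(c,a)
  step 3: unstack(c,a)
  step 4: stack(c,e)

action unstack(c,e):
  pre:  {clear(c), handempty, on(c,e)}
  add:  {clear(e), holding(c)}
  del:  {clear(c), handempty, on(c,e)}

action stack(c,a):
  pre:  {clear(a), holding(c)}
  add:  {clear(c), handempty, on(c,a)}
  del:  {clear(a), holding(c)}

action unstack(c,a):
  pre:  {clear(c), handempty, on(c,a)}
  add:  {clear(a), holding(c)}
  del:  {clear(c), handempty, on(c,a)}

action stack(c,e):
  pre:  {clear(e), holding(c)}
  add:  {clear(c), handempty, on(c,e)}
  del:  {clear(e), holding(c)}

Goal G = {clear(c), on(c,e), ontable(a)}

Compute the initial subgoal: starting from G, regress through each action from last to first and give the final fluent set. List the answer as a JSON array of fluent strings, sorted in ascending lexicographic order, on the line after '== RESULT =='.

Regress step by step:
  through step 4 (stack(c,e)): drop {clear(c), on(c,e)}, keep {ontable(a)}, require {clear(e), holding(c)}
    → {clear(e), holding(c), ontable(a)}
  through step 3 (unstack(c,a)): drop {holding(c)}, keep {clear(e), ontable(a)}, require {clear(c), handempty, on(c,a)}
    → {clear(c), clear(e), handempty, on(c,a), ontable(a)}
  through step 2 (stack(c,a)): drop {clear(c), handempty, on(c,a)}, keep {clear(e), ontable(a)}, require {clear(a), holding(c)}
    → {clear(a), clear(e), holding(c), ontable(a)}
  through step 1 (unstack(c,e)): drop {clear(e), holding(c)}, keep {clear(a), ontable(a)}, require {clear(c), handempty, on(c,e)}
    → {clear(a), clear(c), handempty, on(c,e), ontable(a)}

== RESULT ==
["clear(a)", "clear(c)", "handempty", "on(c,e)", "ontable(a)"]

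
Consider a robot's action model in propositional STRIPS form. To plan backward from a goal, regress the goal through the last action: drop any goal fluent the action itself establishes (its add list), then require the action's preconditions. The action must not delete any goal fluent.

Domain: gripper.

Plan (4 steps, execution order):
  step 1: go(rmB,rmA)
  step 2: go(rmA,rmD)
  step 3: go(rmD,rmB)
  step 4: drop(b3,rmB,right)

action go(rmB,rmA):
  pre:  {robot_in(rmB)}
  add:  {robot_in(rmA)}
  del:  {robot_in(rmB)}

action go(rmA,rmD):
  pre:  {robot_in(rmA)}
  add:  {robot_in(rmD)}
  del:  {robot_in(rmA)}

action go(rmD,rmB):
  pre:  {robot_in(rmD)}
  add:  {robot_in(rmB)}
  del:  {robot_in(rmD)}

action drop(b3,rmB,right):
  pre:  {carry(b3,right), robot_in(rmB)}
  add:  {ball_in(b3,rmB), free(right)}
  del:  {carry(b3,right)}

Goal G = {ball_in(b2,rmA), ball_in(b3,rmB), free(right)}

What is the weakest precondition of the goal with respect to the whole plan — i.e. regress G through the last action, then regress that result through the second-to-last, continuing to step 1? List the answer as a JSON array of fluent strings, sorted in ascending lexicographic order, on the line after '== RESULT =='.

Work backward from the goal:
  through step 4 (drop(b3,rmB,right)): drop {ball_in(b3,rmB), free(right)}, keep {ball_in(b2,rmA)}, require {carry(b3,right), robot_in(rmB)}
    → {ball_in(b2,rmA), carry(b3,right), robot_in(rmB)}
  through step 3 (go(rmD,rmB)): drop {robot_in(rmB)}, keep {ball_in(b2,rmA), carry(b3,right)}, require {robot_in(rmD)}
    → {ball_in(b2,rmA), carry(b3,right), robot_in(rmD)}
  through step 2 (go(rmA,rmD)): drop {robot_in(rmD)}, keep {ball_in(b2,rmA), carry(b3,right)}, require {robot_in(rmA)}
    → {ball_in(b2,rmA), carry(b3,right), robot_in(rmA)}
  through step 1 (go(rmB,rmA)): drop {robot_in(rmA)}, keep {ball_in(b2,rmA), carry(b3,right)}, require {robot_in(rmB)}
    → {ball_in(b2,rmA), carry(b3,right), robot_in(rmB)}

== RESULT ==
["ball_in(b2,rmA)", "carry(b3,right)", "robot_in(rmB)"]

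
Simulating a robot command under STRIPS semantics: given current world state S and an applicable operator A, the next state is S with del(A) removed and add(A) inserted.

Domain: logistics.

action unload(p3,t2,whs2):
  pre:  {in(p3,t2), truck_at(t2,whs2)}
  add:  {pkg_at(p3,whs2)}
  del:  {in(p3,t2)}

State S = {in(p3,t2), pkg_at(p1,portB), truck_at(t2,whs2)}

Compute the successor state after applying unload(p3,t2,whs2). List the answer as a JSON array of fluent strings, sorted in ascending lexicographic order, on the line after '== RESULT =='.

Compute (S \ del) ∪ add:
  pre ⊆ S: {in(p3,t2), truck_at(t2,whs2)} ⊆ S  — applicable
  S \ del = {pkg_at(p1,portB), truck_at(t2,whs2)}
  ∪ add   = {pkg_at(p1,portB), pkg_at(p3,whs2), truck_at(t2,whs2)}

== RESULT ==
["pkg_at(p1,portB)", "pkg_at(p3,whs2)", "truck_at(t2,whs2)"]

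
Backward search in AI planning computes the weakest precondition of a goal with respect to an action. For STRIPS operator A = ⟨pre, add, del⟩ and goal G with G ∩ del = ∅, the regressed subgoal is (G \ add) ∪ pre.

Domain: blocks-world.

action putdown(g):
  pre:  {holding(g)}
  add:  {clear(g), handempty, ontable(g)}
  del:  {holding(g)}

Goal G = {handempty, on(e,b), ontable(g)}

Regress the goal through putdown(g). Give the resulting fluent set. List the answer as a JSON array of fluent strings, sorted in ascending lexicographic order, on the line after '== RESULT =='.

Compute (G \ add) ∪ pre:
  G ∩ del = {}  (empty — regression defined)
  G \ add = {handempty, on(e,b), ontable(g)} \ {clear(g), handempty, ontable(g)} = {on(e,b)}
  ∪ pre   = {on(e,b)} ∪ {holding(g)}
          = {holding(g), on(e,b)}

== RESULT ==
["holding(g)", "on(e,b)"]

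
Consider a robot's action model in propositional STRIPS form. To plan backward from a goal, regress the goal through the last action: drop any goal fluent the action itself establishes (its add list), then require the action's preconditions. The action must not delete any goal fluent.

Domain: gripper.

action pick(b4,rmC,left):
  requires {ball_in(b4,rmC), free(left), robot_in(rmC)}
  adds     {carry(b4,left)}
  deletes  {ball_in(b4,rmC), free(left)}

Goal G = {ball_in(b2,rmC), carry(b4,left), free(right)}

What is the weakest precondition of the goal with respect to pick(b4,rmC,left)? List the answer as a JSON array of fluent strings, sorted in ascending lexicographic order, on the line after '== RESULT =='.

Compute (G \ add) ∪ pre:
  G ∩ del = {}  (empty — regression defined)
  G \ add = {ball_in(b2,rmC), carry(b4,left), free(right)} \ {carry(b4,left)} = {ball_in(b2,rmC), free(right)}
  ∪ pre   = {ball_in(b2,rmC), free(right)} ∪ {ball_in(b4,rmC), free(left), robot_in(rmC)}
          = {ball_in(b2,rmC), ball_in(b4,rmC), free(left), free(right), robot_in(rmC)}

== RESULT ==
["ball_in(b2,rmC)", "ball_in(b4,rmC)", "free(left)", "free(right)", "robot_in(rmC)"]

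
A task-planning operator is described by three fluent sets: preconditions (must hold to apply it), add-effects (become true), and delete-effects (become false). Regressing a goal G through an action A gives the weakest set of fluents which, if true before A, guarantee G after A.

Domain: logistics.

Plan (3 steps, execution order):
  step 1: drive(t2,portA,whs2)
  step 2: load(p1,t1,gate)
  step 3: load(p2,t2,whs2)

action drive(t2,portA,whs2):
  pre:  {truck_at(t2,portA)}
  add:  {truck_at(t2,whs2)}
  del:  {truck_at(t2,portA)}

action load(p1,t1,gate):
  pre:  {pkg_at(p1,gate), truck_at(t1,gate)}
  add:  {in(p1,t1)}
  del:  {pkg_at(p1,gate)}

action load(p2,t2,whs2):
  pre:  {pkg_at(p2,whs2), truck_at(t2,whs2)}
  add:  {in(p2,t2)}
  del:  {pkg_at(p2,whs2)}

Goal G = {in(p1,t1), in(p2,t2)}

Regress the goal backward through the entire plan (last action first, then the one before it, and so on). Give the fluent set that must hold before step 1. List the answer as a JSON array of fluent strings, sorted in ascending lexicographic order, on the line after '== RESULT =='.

Work backward from the goal:
  through step 3 (load(p2,t2,whs2)): drop {in(p2,t2)}, keep {in(p1,t1)}, require {pkg_at(p2,whs2), truck_at(t2,whs2)}
    → {in(p1,t1), pkg_at(p2,whs2), truck_at(t2,whs2)}
  through step 2 (load(p1,t1,gate)): drop {in(p1,t1)}, keep {pkg_at(p2,whs2), truck_at(t2,whs2)}, require {pkg_at(p1,gate), truck_at(t1,gate)}
    → {pkg_at(p1,gate), pkg_at(p2,whs2), truck_at(t1,gate), truck_at(t2,whs2)}
  through step 1 (drive(t2,portA,whs2)): drop {truck_at(t2,whs2)}, keep {pkg_at(p1,gate), pkg_at(p2,whs2), truck_at(t1,gate)}, require {truck_at(t2,portA)}
    → {pkg_at(p1,gate), pkg_at(p2,whs2), truck_at(t1,gate), truck_at(t2,portA)}

== RESULT ==
["pkg_at(p1,gate)", "pkg_at(p2,whs2)", "truck_at(t1,gate)", "truck_at(t2,portA)"]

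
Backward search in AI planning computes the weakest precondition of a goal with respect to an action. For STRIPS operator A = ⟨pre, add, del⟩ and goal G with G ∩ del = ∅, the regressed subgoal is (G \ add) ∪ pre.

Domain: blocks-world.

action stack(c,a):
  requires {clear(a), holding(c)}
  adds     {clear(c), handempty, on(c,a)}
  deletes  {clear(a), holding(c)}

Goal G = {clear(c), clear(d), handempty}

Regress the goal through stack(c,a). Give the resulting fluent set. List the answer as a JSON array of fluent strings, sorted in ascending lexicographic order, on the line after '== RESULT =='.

Compute (G \ add) ∪ pre:
  G ∩ del = {}  (empty — regression defined)
  G \ add = {clear(c), clear(d), handempty} \ {clear(c), handempty, on(c,a)} = {clear(d)}
  ∪ pre   = {clear(d)} ∪ {clear(a), holding(c)}
          = {clear(a), clear(d), holding(c)}

== RESULT ==
["clear(a)", "clear(d)", "holding(c)"]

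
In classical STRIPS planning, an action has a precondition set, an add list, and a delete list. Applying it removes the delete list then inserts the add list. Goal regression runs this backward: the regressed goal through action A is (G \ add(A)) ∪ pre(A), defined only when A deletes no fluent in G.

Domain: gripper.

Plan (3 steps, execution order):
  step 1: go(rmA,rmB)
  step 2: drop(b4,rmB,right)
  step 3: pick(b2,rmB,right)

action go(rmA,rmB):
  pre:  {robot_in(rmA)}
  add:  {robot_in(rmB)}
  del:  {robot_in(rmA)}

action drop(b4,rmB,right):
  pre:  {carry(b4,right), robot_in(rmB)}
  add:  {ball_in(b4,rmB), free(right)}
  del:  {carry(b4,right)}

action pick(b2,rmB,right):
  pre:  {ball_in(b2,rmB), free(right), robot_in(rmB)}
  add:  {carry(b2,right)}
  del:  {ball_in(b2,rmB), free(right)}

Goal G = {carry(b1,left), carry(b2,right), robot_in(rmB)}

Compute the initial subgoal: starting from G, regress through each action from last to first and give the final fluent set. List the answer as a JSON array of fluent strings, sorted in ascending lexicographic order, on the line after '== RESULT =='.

Regress step by step:
  through step 3 (pick(b2,rmB,right)): drop {carry(b2,right)}, keep {carry(b1,left), robot_in(rmB)}, require {ball_in(b2,rmB), free(right), robot_in(rmB)}
    → {ball_in(b2,rmB), carry(b1,left), free(right), robot_in(rmB)}
  through step 2 (drop(b4,rmB,right)): drop {free(right)}, keep {ball_in(b2,rmB), carry(b1,left), robot_in(rmB)}, require {carry(b4,right), robot_in(rmB)}
    → {ball_in(b2,rmB), carry(b1,left), carry(b4,right), robot_in(rmB)}
  through step 1 (go(rmA,rmB)): drop {robot_in(rmB)}, keep {ball_in(b2,rmB), carry(b1,left), carry(b4,right)}, require {robot_in(rmA)}
    → {ball_in(b2,rmB), carry(b1,left), carry(b4,right), robot_in(rmA)}

== RESULT ==
["ball_in(b2,rmB)", "carry(b1,left)", "carry(b4,right)", "robot_in(rmA)"]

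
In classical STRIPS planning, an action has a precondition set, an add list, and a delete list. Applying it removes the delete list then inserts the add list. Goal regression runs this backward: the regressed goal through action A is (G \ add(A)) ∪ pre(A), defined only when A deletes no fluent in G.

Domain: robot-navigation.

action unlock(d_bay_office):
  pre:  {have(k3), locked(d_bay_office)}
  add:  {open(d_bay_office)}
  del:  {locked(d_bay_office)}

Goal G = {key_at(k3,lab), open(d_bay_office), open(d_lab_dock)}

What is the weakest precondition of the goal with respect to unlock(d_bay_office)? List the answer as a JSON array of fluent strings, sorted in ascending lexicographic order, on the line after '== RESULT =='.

Compute (G \ add) ∪ pre:
  G ∩ del = {}  (empty — regression defined)
  G \ add = {key_at(k3,lab), open(d_bay_office), open(d_lab_dock)} \ {open(d_bay_office)} = {key_at(k3,lab), open(d_lab_dock)}
  ∪ pre   = {key_at(k3,lab), open(d_lab_dock)} ∪ {have(k3), locked(d_bay_office)}
          = {have(k3), key_at(k3,lab), locked(d_bay_office), open(d_lab_dock)}

== RESULT ==
["have(k3)", "key_at(k3,lab)", "locked(d_bay_office)", "open(d_lab_dock)"]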